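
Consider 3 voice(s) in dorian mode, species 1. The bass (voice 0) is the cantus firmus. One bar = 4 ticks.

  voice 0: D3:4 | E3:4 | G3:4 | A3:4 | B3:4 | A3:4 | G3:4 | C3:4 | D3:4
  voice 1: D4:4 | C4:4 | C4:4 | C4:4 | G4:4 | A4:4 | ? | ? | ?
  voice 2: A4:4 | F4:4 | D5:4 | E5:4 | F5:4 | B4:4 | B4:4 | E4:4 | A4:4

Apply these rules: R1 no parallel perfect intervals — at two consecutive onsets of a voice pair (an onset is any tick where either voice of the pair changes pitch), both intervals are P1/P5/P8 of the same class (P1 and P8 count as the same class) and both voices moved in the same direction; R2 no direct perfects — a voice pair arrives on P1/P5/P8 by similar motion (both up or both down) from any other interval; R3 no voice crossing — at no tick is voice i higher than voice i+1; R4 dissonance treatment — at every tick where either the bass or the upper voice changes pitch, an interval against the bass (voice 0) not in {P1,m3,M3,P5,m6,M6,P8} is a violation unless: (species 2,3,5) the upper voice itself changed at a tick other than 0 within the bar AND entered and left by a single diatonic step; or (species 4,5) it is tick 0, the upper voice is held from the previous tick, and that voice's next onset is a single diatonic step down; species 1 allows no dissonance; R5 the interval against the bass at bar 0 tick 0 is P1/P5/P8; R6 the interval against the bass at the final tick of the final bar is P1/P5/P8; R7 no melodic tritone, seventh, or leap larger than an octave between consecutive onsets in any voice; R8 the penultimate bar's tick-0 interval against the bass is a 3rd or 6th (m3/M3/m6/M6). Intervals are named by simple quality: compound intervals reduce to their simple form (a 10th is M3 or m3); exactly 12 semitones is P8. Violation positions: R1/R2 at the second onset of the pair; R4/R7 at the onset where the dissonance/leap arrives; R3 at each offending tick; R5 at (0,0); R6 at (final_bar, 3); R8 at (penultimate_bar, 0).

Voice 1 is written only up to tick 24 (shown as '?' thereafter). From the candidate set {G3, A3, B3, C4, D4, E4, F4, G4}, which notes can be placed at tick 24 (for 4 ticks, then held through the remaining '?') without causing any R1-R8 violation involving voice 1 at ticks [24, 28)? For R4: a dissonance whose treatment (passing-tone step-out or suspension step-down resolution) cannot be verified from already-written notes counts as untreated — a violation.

{E4}

G3: violates R1,R7
A3: violates R4
B3: violates R7
C4: violates R4
D4: violates R2
E4: legal
F4: violates R4
G4: violates R1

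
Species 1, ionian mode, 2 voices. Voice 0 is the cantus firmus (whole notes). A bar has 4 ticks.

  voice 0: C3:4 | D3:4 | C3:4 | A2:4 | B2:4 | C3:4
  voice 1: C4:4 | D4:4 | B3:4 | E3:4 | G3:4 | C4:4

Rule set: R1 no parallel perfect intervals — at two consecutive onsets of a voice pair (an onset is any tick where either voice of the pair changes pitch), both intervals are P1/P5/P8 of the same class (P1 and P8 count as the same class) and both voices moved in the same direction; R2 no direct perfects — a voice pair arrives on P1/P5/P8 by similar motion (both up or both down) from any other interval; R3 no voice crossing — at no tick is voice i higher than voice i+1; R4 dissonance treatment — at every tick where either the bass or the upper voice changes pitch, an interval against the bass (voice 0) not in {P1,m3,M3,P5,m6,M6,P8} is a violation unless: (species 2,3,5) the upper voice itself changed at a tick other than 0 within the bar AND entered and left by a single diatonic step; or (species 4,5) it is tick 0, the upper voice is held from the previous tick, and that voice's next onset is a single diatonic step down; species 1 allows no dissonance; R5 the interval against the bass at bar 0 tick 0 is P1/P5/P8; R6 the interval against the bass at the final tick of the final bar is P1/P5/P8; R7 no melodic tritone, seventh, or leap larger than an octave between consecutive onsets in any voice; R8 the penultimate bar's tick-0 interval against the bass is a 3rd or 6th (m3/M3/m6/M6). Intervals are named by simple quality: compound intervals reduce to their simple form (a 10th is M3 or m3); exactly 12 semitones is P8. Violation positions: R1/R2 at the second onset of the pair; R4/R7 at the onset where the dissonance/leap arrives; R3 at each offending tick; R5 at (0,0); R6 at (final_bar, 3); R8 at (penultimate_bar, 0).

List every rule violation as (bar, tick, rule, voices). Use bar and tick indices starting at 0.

(1, 0, R1, (0, 1))
(2, 0, R4, (0, 1))
(3, 0, R2, (0, 1))
(5, 0, R2, (0, 1))

bar 0: v0=C3 v1=C4 downbeat P8
bar 1: v0=D3 v1=D4 downbeat P8
bar 2: v0=C3 v1=B3 downbeat M7
bar 3: v0=A2 v1=E3 downbeat P5
bar 4: v0=B2 v1=G3 downbeat m6
bar 5: v0=C3 v1=C4 downbeat P8
  -> R1 @ bar 1 tick 0 v(0, 1): C3/C4 P8 -> D3/D4 P8 similar
  -> R4 @ bar 2 tick 0 v(0, 1): C3/B3 M7 untreated
  -> R2 @ bar 3 tick 0 v(0, 1): C3/B3 M7 -> A2/E3 P5 similar
  -> R2 @ bar 5 tick 0 v(0, 1): B2/G3 m6 -> C3/C4 P8 similar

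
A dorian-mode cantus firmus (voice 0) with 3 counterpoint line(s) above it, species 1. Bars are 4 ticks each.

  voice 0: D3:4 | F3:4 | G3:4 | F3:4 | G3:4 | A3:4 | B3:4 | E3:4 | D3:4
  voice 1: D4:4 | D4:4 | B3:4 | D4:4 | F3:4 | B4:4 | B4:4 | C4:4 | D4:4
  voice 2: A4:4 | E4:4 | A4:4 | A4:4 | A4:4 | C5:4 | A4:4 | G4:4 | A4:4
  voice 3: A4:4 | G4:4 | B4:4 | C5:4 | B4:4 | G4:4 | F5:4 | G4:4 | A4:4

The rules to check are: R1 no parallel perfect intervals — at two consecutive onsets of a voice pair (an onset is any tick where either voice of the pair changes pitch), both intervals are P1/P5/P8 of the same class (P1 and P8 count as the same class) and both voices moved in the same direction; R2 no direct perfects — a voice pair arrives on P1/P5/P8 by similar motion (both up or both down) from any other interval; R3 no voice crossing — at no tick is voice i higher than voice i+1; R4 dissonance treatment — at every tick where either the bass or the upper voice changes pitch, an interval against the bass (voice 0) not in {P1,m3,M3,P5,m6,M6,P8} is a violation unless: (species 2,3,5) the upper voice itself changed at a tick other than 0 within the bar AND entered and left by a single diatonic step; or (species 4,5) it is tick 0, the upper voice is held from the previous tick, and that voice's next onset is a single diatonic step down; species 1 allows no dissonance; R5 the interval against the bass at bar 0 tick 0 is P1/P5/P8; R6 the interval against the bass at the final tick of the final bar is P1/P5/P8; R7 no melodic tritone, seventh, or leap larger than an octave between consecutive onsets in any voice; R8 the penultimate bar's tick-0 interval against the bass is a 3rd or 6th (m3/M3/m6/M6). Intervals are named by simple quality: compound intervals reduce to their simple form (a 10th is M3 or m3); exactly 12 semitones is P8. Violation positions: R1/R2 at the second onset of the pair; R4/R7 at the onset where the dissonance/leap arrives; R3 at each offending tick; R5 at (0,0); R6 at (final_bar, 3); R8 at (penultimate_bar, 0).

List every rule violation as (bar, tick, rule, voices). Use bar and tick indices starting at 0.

(1, 0, R4, (0, 2))
(1, 0, R4, (0, 3))
(2, 0, R4, (0, 2))
(4, 0, R3, (0, 1))
(4, 0, R4, (0, 1))
(4, 0, R4, (0, 2))
(4, 1, R3, (0, 1))
(4, 2, R3, (0, 1))
(4, 3, R3, (0, 1))
(5, 0, R3, (2, 3))
(5, 0, R4, (0, 1))
(5, 0, R4, (0, 3))
(5, 0, R7, (1,))
(5, 1, R3, (2, 3))
(5, 2, R3, (2, 3))
(5, 3, R3, (2, 3))
(6, 0, R3, (1, 2))
(6, 0, R4, (0, 2))
(6, 0, R4, (0, 3))
(6, 0, R7, (3,))
(6, 1, R3, (1, 2))
(6, 2, R3, (1, 2))
(6, 3, R3, (1, 2))
(7, 0, R2, (1, 2))
(7, 0, R2, (1, 3))
(7, 0, R2, (2, 3))
(7, 0, R7, (1,))
(7, 0, R7, (3,))
(8, 0, R1, (1, 2))
(8, 0, R1, (1, 3))
(8, 0, R1, (2, 3))

bar 0: v0=D3 v1=D4 v2=A4 v3=A4 downbeat P5
bar 1: v0=F3 v1=D4 v2=E4 v3=G4 downbeat M2
bar 2: v0=G3 v1=B3 v2=A4 v3=B4 downbeat M3
bar 3: v0=F3 v1=D4 v2=A4 v3=C5 downbeat P5
bar 4: v0=G3 v1=F3 v2=A4 v3=B4 downbeat M3
bar 5: v0=A3 v1=B4 v2=C5 v3=G4 downbeat m7
bar 6: v0=B3 v1=B4 v2=A4 v3=F5 downbeat TT
bar 7: v0=E3 v1=C4 v2=G4 v3=G4 downbeat m3
bar 8: v0=D3 v1=D4 v2=A4 v3=A4 downbeat P5
  -> R4 @ bar 1 tick 0 v(0, 2): F3/E4 M7 untreated
  -> R4 @ bar 1 tick 0 v(0, 3): F3/G4 M2 untreated
  -> R4 @ bar 2 tick 0 v(0, 2): G3/A4 M2 untreated
  -> R3 @ bar 4 tick 0 v(0, 1): G3 above F3
  -> R4 @ bar 4 tick 0 v(0, 1): G3/F3 M2 untreated
  -> R4 @ bar 4 tick 0 v(0, 2): G3/A4 M2 untreated
  -> R3 @ bar 4 tick 1 v(0, 1): G3 above F3
  -> R3 @ bar 4 tick 2 v(0, 1): G3 above F3
  -> R3 @ bar 4 tick 3 v(0, 1): G3 above F3
  -> R3 @ bar 5 tick 0 v(2, 3): C5 above G4
  -> R4 @ bar 5 tick 0 v(0, 1): A3/B4 M2 untreated
  -> R4 @ bar 5 tick 0 v(0, 3): A3/G4 m7 untreated
  -> R7 @ bar 5 tick 0 v(1,): F3->B4 leap 18st
  -> R3 @ bar 5 tick 1 v(2, 3): C5 above G4
  -> R3 @ bar 5 tick 2 v(2, 3): C5 above G4
  -> R3 @ bar 5 tick 3 v(2, 3): C5 above G4
  -> R3 @ bar 6 tick 0 v(1, 2): B4 above A4
  -> R4 @ bar 6 tick 0 v(0, 2): B3/A4 m7 untreated
  -> R4 @ bar 6 tick 0 v(0, 3): B3/F5 TT untreated
  -> R7 @ bar 6 tick 0 v(3,): G4->F5 leap 10st
  -> R3 @ bar 6 tick 1 v(1, 2): B4 above A4
  -> R3 @ bar 6 tick 2 v(1, 2): B4 above A4
  -> R3 @ bar 6 tick 3 v(1, 2): B4 above A4
  -> R2 @ bar 7 tick 0 v(1, 2): B4/A4 M2 -> C4/G4 P5 similar
  -> R2 @ bar 7 tick 0 v(1, 3): B4/F5 TT -> C4/G4 P5 similar
  -> R2 @ bar 7 tick 0 v(2, 3): A4/F5 m6 -> G4/G4 P1 similar
  -> R7 @ bar 7 tick 0 v(1,): B4->C4 leap 11st
  -> R7 @ bar 7 tick 0 v(3,): F5->G4 leap 10st
  -> R1 @ bar 8 tick 0 v(1, 2): C4/G4 P5 -> D4/A4 P5 similar
  -> R1 @ bar 8 tick 0 v(1, 3): C4/G4 P5 -> D4/A4 P5 similar
  -> R1 @ bar 8 tick 0 v(2, 3): G4/G4 P1 -> A4/A4 P1 similar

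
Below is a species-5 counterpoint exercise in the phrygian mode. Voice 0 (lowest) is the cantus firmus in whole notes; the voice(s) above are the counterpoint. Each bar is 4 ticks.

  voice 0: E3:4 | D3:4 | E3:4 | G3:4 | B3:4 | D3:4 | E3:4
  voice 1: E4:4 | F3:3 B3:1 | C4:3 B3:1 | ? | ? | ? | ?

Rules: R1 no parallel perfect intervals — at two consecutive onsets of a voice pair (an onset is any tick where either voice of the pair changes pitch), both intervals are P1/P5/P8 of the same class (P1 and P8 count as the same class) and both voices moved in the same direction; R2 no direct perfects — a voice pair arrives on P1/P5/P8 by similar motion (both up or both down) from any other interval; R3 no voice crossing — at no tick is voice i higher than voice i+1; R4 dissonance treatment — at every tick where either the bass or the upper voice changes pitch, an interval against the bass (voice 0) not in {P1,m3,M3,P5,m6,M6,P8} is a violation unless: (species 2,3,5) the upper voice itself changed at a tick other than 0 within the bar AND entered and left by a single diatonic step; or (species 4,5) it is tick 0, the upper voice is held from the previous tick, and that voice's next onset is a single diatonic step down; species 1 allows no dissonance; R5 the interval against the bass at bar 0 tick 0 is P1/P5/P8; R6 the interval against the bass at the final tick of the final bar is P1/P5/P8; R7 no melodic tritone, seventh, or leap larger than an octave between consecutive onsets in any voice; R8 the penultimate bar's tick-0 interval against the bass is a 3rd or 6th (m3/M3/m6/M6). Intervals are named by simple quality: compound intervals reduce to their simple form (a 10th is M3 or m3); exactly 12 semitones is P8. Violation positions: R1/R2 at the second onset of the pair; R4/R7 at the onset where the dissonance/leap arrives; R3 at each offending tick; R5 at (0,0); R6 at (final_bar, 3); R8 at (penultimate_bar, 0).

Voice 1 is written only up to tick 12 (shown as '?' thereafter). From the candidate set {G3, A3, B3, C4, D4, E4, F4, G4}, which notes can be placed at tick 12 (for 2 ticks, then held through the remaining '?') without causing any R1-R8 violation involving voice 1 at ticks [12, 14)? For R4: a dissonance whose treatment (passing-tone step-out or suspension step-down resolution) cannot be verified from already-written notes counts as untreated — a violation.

{B3, E4, G3}

G3: legal
A3: violates R4
B3: legal
C4: violates R4
D4: violates R1
E4: legal
F4: violates R4,R7
G4: violates R2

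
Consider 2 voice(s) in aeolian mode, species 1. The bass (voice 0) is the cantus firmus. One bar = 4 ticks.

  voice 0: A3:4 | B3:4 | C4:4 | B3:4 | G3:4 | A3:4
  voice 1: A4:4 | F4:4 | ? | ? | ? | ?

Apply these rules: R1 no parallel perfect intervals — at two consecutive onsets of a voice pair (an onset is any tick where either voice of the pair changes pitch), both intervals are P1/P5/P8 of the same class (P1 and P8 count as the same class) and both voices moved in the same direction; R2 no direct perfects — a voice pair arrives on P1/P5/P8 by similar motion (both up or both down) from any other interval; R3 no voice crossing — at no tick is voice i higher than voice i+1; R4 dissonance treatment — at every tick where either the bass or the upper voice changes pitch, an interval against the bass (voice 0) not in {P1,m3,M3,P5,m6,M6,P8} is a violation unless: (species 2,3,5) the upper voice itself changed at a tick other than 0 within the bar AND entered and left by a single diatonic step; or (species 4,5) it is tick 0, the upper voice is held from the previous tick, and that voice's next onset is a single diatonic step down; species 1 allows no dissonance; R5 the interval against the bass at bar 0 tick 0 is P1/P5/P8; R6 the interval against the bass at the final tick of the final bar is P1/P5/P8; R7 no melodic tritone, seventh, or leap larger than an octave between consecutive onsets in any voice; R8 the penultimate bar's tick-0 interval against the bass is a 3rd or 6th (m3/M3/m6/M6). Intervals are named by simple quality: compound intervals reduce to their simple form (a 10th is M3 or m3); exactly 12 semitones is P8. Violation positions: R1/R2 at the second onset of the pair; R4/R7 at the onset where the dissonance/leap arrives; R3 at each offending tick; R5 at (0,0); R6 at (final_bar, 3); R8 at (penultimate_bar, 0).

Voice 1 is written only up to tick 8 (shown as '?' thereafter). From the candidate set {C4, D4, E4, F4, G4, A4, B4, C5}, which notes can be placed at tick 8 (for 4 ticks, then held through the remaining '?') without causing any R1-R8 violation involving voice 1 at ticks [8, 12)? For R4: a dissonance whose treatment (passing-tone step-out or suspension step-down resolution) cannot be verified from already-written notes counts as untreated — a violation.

{A4, C4, E4}

C4: legal
D4: violates R4
E4: legal
F4: violates R4
G4: violates R2
A4: legal
B4: violates R4,R7
C5: violates R2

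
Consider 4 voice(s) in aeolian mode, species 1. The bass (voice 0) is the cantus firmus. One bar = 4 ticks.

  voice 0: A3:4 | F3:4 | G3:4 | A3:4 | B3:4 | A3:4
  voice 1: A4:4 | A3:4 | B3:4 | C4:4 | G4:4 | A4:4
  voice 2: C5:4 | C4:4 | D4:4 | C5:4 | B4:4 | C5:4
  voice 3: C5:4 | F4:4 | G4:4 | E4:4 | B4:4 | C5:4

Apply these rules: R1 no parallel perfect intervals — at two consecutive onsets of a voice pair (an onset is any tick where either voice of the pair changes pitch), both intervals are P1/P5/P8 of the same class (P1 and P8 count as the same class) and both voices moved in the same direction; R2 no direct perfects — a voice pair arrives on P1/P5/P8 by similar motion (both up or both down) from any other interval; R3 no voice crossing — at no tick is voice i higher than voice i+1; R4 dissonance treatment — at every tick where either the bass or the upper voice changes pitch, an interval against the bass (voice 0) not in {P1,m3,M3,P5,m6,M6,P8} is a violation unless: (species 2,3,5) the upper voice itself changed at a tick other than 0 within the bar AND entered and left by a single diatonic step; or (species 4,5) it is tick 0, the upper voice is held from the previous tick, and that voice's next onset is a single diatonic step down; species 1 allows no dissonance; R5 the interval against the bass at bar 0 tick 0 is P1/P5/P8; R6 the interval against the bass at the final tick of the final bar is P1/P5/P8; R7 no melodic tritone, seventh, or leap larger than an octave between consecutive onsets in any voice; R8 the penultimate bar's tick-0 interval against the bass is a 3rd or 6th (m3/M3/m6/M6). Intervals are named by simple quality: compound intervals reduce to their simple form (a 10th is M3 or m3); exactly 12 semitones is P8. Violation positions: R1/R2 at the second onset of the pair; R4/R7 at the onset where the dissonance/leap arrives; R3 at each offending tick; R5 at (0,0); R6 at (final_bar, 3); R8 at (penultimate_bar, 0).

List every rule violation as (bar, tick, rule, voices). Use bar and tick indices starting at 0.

bar 0: v0=A3 v1=A4 v2=C5 v3=C5 downbeat m3
bar 1: v0=F3 v1=A3 v2=C4 v3=F4 downbeat P8
bar 2: v0=G3 v1=B3 v2=D4 v3=G4 downbeat P8
bar 3: v0=A3 v1=C4 v2=C5 v3=E4 downbeat P5
bar 4: v0=B3 v1=G4 v2=B4 v3=B4 downbeat P8
bar 5: v0=A3 v1=A4 v2=C5 v3=C5 downbeat m3
  -> R5 @ bar 0 tick 0 v(0, 2): opens on m3
  -> R5 @ bar 0 tick 0 v(0, 3): opens on m3
  -> R2 @ bar 1 tick 0 v(0, 2): A3/C5 m3 -> F3/C4 P5 similar
  -> R2 @ bar 1 tick 0 v(0, 3): A3/C5 m3 -> F3/F4 P8 similar
  -> R1 @ bar 2 tick 0 v(0, 2): F3/C4 P5 -> G3/D4 P5 similar
  -> R1 @ bar 2 tick 0 v(0, 3): F3/F4 P8 -> G3/G4 P8 similar
  -> R2 @ bar 3 tick 0 v(1, 2): B3/D4 m3 -> C4/C5 P8 similar
  -> R3 @ bar 3 tick 0 v(2, 3): C5 above E4
  -> R7 @ bar 3 tick 0 v(2,): D4->C5 leap 10st
  -> R3 @ bar 3 tick 1 v(2, 3): C5 above E4
  -> R3 @ bar 3 tick 2 v(2, 3): C5 above E4
  -> R3 @ bar 3 tick 3 v(2, 3): C5 above E4
  -> R2 @ bar 4 tick 0 v(0, 3): A3/E4 P5 -> B3/B4 P8 similar
  -> R8 @ bar 4 tick 0 v(0, 2): penult P8 not 3rd/6th
  -> R8 @ bar 4 tick 0 v(0, 3): penult P8 not 3rd/6th
  -> R1 @ bar 5 tick 0 v(2, 3): B4/B4 P1 -> C5/C5 P1 similar
  -> R6 @ bar 5 tick 3 v(0, 2): closes on m3
  -> R6 @ bar 5 tick 3 v(0, 3): closes on m3

(0, 0, R5, (0, 2))
(0, 0, R5, (0, 3))
(1, 0, R2, (0, 2))
(1, 0, R2, (0, 3))
(2, 0, R1, (0, 2))
(2, 0, R1, (0, 3))
(3, 0, R2, (1, 2))
(3, 0, R3, (2, 3))
(3, 0, R7, (2,))
(3, 1, R3, (2, 3))
(3, 2, R3, (2, 3))
(3, 3, R3, (2, 3))
(4, 0, R2, (0, 3))
(4, 0, R8, (0, 2))
(4, 0, R8, (0, 3))
(5, 0, R1, (2, 3))
(5, 3, R6, (0, 2))
(5, 3, R6, (0, 3))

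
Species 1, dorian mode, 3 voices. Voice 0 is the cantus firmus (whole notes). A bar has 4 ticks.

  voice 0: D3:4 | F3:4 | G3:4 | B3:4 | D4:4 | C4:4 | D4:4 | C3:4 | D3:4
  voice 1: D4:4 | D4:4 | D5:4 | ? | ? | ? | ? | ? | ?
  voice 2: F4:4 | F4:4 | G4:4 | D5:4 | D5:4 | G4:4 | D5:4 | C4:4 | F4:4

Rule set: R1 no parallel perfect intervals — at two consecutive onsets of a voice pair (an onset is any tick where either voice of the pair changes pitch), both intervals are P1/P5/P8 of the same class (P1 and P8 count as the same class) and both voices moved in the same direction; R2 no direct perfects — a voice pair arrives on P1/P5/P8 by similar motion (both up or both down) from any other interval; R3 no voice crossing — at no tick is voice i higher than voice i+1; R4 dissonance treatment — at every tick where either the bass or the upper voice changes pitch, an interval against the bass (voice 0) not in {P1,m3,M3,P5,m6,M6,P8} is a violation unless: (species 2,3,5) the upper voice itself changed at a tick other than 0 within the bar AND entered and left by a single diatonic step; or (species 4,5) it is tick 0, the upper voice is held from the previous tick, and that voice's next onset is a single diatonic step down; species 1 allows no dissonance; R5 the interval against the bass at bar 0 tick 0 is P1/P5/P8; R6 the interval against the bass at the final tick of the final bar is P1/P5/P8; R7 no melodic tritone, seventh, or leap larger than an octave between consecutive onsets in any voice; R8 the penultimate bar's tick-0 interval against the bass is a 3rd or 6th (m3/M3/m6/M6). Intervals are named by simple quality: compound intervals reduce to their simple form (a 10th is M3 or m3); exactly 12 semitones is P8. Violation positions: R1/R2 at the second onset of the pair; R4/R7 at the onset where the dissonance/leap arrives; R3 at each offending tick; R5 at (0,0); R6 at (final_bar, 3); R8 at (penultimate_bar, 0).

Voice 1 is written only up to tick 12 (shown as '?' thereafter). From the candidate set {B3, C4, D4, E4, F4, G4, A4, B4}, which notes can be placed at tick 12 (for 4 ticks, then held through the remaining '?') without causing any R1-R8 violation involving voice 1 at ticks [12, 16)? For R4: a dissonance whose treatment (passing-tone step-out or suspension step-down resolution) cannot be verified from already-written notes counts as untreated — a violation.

{B4, D4, G4}

B3: violates R7
C4: violates R4,R7
D4: legal
E4: violates R4,R7
F4: violates R4
G4: legal
A4: violates R4
B4: legal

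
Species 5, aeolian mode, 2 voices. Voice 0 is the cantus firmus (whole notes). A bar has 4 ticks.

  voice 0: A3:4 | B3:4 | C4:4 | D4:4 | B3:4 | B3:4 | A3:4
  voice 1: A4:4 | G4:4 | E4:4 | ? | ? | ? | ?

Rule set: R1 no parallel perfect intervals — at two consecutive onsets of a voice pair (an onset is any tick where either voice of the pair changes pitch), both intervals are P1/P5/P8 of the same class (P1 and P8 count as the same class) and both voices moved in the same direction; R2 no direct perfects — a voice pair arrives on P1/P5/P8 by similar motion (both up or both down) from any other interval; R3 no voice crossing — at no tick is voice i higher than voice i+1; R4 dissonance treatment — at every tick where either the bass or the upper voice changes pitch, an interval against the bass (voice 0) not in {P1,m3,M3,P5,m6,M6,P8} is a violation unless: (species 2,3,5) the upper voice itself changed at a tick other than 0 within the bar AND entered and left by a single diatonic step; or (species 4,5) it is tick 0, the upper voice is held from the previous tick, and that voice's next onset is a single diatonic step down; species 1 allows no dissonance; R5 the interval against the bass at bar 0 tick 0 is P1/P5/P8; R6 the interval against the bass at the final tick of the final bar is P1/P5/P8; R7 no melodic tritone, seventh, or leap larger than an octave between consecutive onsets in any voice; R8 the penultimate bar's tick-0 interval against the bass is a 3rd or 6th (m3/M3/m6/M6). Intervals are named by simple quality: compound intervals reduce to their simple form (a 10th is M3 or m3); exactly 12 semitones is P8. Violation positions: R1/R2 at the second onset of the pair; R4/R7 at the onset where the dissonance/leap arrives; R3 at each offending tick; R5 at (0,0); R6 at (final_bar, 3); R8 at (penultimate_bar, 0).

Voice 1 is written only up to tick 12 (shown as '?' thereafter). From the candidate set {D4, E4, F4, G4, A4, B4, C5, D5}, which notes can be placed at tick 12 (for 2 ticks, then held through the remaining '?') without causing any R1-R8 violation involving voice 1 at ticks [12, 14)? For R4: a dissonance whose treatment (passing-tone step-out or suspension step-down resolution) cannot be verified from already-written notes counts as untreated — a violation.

{B4, D4, F4}

D4: legal
E4: violates R4
F4: legal
G4: violates R4
A4: violates R2
B4: legal
C5: violates R4
D5: violates R2,R7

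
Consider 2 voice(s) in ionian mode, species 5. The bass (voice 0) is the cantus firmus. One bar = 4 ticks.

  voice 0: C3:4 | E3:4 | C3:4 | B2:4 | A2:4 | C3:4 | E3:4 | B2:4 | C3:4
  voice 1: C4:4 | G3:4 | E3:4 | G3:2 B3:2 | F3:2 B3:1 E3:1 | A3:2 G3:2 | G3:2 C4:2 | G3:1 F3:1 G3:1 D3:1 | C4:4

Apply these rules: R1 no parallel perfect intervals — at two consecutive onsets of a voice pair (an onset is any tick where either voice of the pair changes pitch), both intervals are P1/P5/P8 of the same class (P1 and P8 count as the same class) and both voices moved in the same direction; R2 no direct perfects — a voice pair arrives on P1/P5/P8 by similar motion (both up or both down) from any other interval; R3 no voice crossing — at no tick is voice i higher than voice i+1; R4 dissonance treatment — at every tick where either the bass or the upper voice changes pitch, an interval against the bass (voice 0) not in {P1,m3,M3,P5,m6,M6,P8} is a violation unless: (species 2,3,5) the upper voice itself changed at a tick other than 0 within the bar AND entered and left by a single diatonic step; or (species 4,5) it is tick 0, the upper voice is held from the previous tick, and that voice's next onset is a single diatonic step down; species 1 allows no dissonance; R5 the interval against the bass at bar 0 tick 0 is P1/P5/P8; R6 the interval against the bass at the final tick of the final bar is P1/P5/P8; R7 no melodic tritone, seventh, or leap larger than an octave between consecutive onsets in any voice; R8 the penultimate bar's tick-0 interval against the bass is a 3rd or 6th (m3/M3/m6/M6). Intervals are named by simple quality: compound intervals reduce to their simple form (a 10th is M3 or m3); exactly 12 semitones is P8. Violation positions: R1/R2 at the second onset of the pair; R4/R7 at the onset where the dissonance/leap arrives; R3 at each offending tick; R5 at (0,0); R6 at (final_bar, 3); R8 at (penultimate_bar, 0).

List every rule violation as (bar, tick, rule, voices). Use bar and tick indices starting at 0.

(4, 0, R7, (1,))
(4, 2, R4, (0, 1))
(4, 2, R7, (1,))
(8, 0, R2, (0, 1))
(8, 0, R7, (1,))

bar 0: v0=C3 v1=C4 downbeat P8
bar 1: v0=E3 v1=G3 downbeat m3
bar 2: v0=C3 v1=E3 downbeat M3
bar 3: v0=B2 v1=G3 downbeat m6
bar 4: v0=A2 v1=F3 downbeat m6
bar 5: v0=C3 v1=A3 downbeat M6
bar 6: v0=E3 v1=G3 downbeat m3
bar 7: v0=B2 v1=G3 downbeat m6
bar 8: v0=C3 v1=C4 downbeat P8
  -> R7 @ bar 4 tick 0 v(1,): B3->F3 leap 6st
  -> R4 @ bar 4 tick 2 v(0, 1): A2/B3 M2 untreated
  -> R7 @ bar 4 tick 2 v(1,): F3->B3 leap 6st
  -> R2 @ bar 8 tick 0 v(0, 1): B2/D3 m3 -> C3/C4 P8 similar
  -> R7 @ bar 8 tick 0 v(1,): D3->C4 leap 10st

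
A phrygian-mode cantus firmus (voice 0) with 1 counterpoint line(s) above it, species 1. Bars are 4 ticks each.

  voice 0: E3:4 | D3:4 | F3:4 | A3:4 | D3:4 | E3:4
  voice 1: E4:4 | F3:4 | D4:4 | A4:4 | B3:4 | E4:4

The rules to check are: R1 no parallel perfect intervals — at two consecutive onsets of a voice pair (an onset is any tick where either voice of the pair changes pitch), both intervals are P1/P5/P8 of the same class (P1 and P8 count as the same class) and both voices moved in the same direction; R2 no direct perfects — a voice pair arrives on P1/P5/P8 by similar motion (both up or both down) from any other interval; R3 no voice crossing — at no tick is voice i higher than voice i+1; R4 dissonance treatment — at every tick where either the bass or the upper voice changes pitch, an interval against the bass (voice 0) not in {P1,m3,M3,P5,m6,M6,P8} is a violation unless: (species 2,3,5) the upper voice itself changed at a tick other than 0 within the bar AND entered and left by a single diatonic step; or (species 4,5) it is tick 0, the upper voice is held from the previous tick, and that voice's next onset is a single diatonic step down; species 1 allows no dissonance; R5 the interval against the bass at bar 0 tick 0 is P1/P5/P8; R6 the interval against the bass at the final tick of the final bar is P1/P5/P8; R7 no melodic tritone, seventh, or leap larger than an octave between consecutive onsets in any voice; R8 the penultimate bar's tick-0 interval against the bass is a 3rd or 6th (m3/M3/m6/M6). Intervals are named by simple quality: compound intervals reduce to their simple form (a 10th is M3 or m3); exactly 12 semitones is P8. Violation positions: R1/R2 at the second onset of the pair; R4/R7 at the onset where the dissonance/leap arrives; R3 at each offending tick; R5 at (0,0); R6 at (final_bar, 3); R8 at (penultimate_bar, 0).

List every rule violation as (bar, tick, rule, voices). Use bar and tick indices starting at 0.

bar 0: v0=E3 v1=E4 downbeat P8
bar 1: v0=D3 v1=F3 downbeat m3
bar 2: v0=F3 v1=D4 downbeat M6
bar 3: v0=A3 v1=A4 downbeat P8
bar 4: v0=D3 v1=B3 downbeat M6
bar 5: v0=E3 v1=E4 downbeat P8
  -> R7 @ bar 1 tick 0 v(1,): E4->F3 leap 11st
  -> R2 @ bar 3 tick 0 v(0, 1): F3/D4 M6 -> A3/A4 P8 similar
  -> R7 @ bar 4 tick 0 v(1,): A4->B3 leap 10st
  -> R2 @ bar 5 tick 0 v(0, 1): D3/B3 M6 -> E3/E4 P8 similar

(1, 0, R7, (1,))
(3, 0, R2, (0, 1))
(4, 0, R7, (1,))
(5, 0, R2, (0, 1))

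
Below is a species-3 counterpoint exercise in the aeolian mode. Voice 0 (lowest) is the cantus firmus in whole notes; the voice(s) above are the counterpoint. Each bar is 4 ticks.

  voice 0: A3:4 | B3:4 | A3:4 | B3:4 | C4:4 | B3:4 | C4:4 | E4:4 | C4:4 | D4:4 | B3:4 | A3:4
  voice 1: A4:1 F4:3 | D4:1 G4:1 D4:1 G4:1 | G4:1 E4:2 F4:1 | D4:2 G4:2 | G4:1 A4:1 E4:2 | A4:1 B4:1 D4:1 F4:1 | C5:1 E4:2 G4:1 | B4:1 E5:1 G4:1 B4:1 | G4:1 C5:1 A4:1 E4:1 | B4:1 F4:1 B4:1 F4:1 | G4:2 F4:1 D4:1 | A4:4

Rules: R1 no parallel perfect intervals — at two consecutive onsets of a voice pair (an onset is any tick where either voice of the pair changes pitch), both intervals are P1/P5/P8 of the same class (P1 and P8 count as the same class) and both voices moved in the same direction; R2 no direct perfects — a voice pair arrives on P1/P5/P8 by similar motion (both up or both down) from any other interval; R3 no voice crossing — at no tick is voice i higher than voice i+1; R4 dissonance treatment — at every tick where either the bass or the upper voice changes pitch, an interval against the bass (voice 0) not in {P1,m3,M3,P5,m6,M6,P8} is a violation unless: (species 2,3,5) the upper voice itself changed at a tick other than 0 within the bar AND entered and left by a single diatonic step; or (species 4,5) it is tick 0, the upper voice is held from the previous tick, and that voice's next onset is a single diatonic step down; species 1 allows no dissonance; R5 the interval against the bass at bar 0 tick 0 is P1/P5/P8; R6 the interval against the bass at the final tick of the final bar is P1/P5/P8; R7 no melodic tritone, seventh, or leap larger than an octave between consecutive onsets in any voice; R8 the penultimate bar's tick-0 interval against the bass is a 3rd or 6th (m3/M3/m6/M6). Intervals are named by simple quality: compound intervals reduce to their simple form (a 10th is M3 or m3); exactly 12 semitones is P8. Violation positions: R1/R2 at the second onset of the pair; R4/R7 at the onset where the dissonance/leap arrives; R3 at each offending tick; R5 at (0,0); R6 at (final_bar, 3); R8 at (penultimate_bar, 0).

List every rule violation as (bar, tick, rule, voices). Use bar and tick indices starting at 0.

(2, 0, R4, (0, 1))
(5, 0, R4, (0, 1))
(5, 3, R4, (0, 1))
(6, 0, R2, (0, 1))
(7, 0, R1, (0, 1))
(8, 0, R1, (0, 1))
(9, 1, R7, (1,))
(9, 2, R7, (1,))
(9, 3, R7, (1,))
(10, 2, R4, (0, 1))

bar 0: v0=A3 v1=A4 downbeat P8
bar 1: v0=B3 v1=D4 downbeat m3
bar 2: v0=A3 v1=G4 downbeat m7
bar 3: v0=B3 v1=D4 downbeat m3
bar 4: v0=C4 v1=G4 downbeat P5
bar 5: v0=B3 v1=A4 downbeat m7
bar 6: v0=C4 v1=C5 downbeat P8
bar 7: v0=E4 v1=B4 downbeat P5
bar 8: v0=C4 v1=G4 downbeat P5
bar 9: v0=D4 v1=B4 downbeat M6
bar 10: v0=B3 v1=G4 downbeat m6
bar 11: v0=A3 v1=A4 downbeat P8
  -> R4 @ bar 2 tick 0 v(0, 1): A3/G4 m7 untreated
  -> R4 @ bar 5 tick 0 v(0, 1): B3/A4 m7 untreated
  -> R4 @ bar 5 tick 3 v(0, 1): B3/F4 TT untreated
  -> R2 @ bar 6 tick 0 v(0, 1): B3/F4 TT -> C4/C5 P8 similar
  -> R1 @ bar 7 tick 0 v(0, 1): C4/G4 P5 -> E4/B4 P5 similar
  -> R1 @ bar 8 tick 0 v(0, 1): E4/B4 P5 -> C4/G4 P5 similar
  -> R7 @ bar 9 tick 1 v(1,): B4->F4 leap 6st
  -> R7 @ bar 9 tick 2 v(1,): F4->B4 leap 6st
  -> R7 @ bar 9 tick 3 v(1,): B4->F4 leap 6st
  -> R4 @ bar 10 tick 2 v(0, 1): B3/F4 TT untreated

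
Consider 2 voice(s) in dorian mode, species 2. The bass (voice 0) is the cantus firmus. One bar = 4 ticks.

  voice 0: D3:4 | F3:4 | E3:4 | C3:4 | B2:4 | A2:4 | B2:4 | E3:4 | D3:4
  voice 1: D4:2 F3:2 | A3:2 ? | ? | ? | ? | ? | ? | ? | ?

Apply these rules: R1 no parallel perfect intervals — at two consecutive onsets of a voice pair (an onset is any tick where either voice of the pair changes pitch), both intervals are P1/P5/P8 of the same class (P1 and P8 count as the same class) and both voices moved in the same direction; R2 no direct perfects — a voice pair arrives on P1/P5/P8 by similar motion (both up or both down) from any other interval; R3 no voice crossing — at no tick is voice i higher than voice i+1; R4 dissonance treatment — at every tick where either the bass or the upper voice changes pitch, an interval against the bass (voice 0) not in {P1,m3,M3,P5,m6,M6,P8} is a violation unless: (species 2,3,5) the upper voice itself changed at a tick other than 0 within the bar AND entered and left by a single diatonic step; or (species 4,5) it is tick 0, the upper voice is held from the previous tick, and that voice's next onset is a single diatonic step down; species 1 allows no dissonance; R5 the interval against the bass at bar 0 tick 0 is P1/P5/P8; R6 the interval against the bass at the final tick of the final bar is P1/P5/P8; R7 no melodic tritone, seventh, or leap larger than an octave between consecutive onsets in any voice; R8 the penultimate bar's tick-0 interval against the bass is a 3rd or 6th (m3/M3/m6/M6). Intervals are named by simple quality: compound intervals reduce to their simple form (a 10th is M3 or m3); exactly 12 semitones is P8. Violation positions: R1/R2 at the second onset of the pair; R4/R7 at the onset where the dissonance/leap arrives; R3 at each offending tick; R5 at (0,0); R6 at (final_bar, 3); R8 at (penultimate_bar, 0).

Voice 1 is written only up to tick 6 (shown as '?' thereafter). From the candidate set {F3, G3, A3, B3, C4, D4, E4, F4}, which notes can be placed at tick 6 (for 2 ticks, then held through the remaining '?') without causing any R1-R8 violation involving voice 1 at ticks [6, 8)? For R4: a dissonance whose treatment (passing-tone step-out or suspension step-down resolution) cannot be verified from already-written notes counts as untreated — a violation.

{A3, C4, D4, F3, F4}

F3: legal
G3: violates R4
A3: legal
B3: violates R4
C4: legal
D4: legal
E4: violates R4
F4: legal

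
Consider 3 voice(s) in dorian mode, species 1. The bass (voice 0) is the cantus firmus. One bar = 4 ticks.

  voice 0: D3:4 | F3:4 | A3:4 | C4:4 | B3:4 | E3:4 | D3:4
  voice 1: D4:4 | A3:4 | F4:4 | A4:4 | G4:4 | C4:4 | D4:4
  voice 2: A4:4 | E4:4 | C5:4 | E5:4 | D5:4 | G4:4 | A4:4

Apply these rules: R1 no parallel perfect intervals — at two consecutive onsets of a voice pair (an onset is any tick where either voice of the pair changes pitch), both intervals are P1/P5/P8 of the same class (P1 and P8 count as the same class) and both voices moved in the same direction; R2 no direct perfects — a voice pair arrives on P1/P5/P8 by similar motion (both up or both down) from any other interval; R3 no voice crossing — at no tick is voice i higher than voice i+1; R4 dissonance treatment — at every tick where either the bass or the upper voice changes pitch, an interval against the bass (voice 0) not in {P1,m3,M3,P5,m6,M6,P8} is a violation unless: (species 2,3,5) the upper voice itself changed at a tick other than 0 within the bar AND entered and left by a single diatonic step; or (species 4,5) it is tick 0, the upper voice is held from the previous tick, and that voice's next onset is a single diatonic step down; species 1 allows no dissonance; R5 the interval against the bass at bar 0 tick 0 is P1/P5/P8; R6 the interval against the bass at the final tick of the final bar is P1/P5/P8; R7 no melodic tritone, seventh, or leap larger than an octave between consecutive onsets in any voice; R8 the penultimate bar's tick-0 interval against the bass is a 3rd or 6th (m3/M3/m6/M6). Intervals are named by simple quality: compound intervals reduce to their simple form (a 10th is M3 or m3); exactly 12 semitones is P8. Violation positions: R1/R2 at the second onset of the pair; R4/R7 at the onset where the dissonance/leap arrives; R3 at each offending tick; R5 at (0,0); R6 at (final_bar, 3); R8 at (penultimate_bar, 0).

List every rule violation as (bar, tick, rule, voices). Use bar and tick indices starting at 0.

bar 0: v0=D3 v1=D4 v2=A4 downbeat P5
bar 1: v0=F3 v1=A3 v2=E4 downbeat M7
bar 2: v0=A3 v1=F4 v2=C5 downbeat m3
bar 3: v0=C4 v1=A4 v2=E5 downbeat M3
bar 4: v0=B3 v1=G4 v2=D5 downbeat m3
bar 5: v0=E3 v1=C4 v2=G4 downbeat m3
bar 6: v0=D3 v1=D4 v2=A4 downbeat P5
  -> R1 @ bar 1 tick 0 v(1, 2): D4/A4 P5 -> A3/E4 P5 similar
  -> R4 @ bar 1 tick 0 v(0, 2): F3/E4 M7 untreated
  -> R1 @ bar 2 tick 0 v(1, 2): A3/E4 P5 -> F4/C5 P5 similar
  -> R1 @ bar 3 tick 0 v(1, 2): F4/C5 P5 -> A4/E5 P5 similar
  -> R1 @ bar 4 tick 0 v(1, 2): A4/E5 P5 -> G4/D5 P5 similar
  -> R1 @ bar 5 tick 0 v(1, 2): G4/D5 P5 -> C4/G4 P5 similar
  -> R1 @ bar 6 tick 0 v(1, 2): C4/G4 P5 -> D4/A4 P5 similar

(1, 0, R1, (1, 2))
(1, 0, R4, (0, 2))
(2, 0, R1, (1, 2))
(3, 0, R1, (1, 2))
(4, 0, R1, (1, 2))
(5, 0, R1, (1, 2))
(6, 0, R1, (1, 2))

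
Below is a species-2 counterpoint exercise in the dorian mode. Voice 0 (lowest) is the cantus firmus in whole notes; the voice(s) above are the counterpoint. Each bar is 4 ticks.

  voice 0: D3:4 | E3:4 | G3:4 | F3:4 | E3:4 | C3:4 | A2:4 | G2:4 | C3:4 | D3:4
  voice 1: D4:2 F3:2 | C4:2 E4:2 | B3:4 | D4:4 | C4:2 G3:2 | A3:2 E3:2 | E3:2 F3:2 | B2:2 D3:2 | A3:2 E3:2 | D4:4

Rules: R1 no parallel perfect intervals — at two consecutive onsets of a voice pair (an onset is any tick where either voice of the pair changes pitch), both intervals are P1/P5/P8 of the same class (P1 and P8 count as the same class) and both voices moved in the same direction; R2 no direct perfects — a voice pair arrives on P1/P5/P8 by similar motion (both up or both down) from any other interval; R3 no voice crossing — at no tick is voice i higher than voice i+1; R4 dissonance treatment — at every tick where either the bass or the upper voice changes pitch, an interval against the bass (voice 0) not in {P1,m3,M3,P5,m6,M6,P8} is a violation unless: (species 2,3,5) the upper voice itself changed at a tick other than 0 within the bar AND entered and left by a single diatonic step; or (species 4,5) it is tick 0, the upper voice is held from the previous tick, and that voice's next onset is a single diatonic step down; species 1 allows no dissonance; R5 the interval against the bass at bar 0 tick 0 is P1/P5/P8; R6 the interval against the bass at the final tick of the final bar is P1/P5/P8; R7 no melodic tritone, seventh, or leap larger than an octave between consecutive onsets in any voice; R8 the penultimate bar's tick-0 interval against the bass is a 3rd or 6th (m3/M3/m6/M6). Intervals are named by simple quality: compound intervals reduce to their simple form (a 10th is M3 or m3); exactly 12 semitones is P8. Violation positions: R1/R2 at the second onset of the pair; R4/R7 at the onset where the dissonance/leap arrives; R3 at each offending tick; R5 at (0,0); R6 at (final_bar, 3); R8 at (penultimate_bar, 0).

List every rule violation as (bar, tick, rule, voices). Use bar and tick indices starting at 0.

(7, 0, R7, (1,))
(9, 0, R2, (0, 1))
(9, 0, R7, (1,))

bar 0: v0=D3 v1=D4 downbeat P8
bar 1: v0=E3 v1=C4 downbeat m6
bar 2: v0=G3 v1=B3 downbeat M3
bar 3: v0=F3 v1=D4 downbeat M6
bar 4: v0=E3 v1=C4 downbeat m6
bar 5: v0=C3 v1=A3 downbeat M6
bar 6: v0=A2 v1=E3 downbeat P5
bar 7: v0=G2 v1=B2 downbeat M3
bar 8: v0=C3 v1=A3 downbeat M6
bar 9: v0=D3 v1=D4 downbeat P8
  -> R7 @ bar 7 tick 0 v(1,): F3->B2 leap 6st
  -> R2 @ bar 9 tick 0 v(0, 1): C3/E3 M3 -> D3/D4 P8 similar
  -> R7 @ bar 9 tick 0 v(1,): E3->D4 leap 10st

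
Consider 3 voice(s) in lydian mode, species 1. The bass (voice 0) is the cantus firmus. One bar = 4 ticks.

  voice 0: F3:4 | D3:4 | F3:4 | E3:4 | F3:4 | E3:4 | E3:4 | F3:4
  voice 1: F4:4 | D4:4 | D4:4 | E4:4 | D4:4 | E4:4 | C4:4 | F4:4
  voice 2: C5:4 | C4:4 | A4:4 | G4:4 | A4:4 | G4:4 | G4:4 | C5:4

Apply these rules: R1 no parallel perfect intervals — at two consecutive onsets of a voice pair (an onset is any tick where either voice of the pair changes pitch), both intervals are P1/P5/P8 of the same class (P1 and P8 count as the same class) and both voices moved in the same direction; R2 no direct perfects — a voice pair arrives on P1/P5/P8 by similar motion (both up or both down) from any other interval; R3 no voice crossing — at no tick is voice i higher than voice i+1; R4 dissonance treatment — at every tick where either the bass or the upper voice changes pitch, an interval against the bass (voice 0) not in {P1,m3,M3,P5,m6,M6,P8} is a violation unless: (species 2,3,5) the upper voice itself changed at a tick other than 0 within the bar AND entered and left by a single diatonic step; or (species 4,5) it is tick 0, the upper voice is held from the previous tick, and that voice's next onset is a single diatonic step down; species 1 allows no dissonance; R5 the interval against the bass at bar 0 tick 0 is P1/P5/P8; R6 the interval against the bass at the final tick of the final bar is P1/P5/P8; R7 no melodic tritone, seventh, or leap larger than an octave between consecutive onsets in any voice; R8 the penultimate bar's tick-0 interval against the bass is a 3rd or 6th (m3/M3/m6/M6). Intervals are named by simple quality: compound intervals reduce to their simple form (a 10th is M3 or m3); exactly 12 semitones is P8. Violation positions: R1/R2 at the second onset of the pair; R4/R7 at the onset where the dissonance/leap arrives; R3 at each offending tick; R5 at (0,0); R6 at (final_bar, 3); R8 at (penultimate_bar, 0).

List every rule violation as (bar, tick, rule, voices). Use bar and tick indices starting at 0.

bar 0: v0=F3 v1=F4 v2=C5 downbeat P5
bar 1: v0=D3 v1=D4 v2=C4 downbeat m7
bar 2: v0=F3 v1=D4 v2=A4 downbeat M3
bar 3: v0=E3 v1=E4 v2=G4 downbeat m3
bar 4: v0=F3 v1=D4 v2=A4 downbeat M3
bar 5: v0=E3 v1=E4 v2=G4 downbeat m3
bar 6: v0=E3 v1=C4 v2=G4 downbeat m3
bar 7: v0=F3 v1=F4 v2=C5 downbeat P5
  -> R1 @ bar 1 tick 0 v(0, 1): F3/F4 P8 -> D3/D4 P8 similar
  -> R3 @ bar 1 tick 0 v(1, 2): D4 above C4
  -> R4 @ bar 1 tick 0 v(0, 2): D3/C4 m7 untreated
  -> R3 @ bar 1 tick 1 v(1, 2): D4 above C4
  -> R3 @ bar 1 tick 2 v(1, 2): D4 above C4
  -> R3 @ bar 1 tick 3 v(1, 2): D4 above C4
  -> R1 @ bar 7 tick 0 v(1, 2): C4/G4 P5 -> F4/C5 P5 similar
  -> R2 @ bar 7 tick 0 v(0, 1): E3/C4 m6 -> F3/F4 P8 similar
  -> R2 @ bar 7 tick 0 v(0, 2): E3/G4 m3 -> F3/C5 P5 similar

(1, 0, R1, (0, 1))
(1, 0, R3, (1, 2))
(1, 0, R4, (0, 2))
(1, 1, R3, (1, 2))
(1, 2, R3, (1, 2))
(1, 3, R3, (1, 2))
(7, 0, R1, (1, 2))
(7, 0, R2, (0, 1))
(7, 0, R2, (0, 2))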